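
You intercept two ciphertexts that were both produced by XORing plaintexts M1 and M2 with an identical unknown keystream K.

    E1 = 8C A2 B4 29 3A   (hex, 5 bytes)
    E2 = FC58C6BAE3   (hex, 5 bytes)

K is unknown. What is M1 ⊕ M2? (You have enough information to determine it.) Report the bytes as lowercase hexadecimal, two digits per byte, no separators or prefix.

E1 ⊕ E2 = (M1 ⊕ K) ⊕ (M2 ⊕ K) = M1 ⊕ M2 — the shared key cancels under XOR.
byte 0: 140 xor 252 = 112
byte 1: 162 xor  88 = 250
byte 2: 180 xor 198 = 114
byte 3:  41 xor 186 = 147
byte 4:  58 xor 227 = 217

70fa7293d9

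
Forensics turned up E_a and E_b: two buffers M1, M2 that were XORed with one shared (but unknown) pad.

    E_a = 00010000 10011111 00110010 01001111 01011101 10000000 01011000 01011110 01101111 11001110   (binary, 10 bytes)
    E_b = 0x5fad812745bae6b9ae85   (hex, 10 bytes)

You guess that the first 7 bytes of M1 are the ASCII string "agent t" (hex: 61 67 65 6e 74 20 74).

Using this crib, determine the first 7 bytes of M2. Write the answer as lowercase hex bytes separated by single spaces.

2e 55 d6 06 6c 1a ca

First, E_a ⊕ E_b = (M1 ⊕ K) ⊕ (M2 ⊕ K) = M1 ⊕ M2, so the key drops out. Then M2 = (M1 ⊕ M2) ⊕ M1 over the first 7 bytes.
byte 0: (10 XOR 5f) XOR 61 = 4f XOR 61 = 2e
byte 1: (9f XOR ad) XOR 67 = 32 XOR 67 = 55
byte 2: (32 XOR 81) XOR 65 = b3 XOR 65 = d6
byte 3: (4f XOR 27) XOR 6e = 68 XOR 6e = 06
byte 4: (5d XOR 45) XOR 74 = 18 XOR 74 = 6c
byte 5: (80 XOR ba) XOR 20 = 3a XOR 20 = 1a
byte 6: (58 XOR e6) XOR 74 = be XOR 74 = ca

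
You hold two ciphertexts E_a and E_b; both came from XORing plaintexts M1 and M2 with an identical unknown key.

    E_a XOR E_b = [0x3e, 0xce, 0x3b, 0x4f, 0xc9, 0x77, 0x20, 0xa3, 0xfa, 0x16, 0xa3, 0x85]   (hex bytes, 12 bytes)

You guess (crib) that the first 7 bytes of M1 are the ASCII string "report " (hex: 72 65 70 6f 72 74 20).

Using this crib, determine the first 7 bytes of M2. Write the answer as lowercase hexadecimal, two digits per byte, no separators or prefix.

4cab4b20bb0300

Since E_a ⊕ E_b = M1 ⊕ M2, XORing with the guessed M1 bytes yields the corresponding M2 bytes: M2 = (E_a ⊕ E_b) ⊕ M1.
byte 0: 3e ⊕ 72 = 4c
byte 1: ce ⊕ 65 = ab
byte 2: 3b ⊕ 70 = 4b
byte 3: 4f ⊕ 6f = 20
byte 4: c9 ⊕ 72 = bb
byte 5: 77 ⊕ 74 = 03
byte 6: 20 ⊕ 20 = 00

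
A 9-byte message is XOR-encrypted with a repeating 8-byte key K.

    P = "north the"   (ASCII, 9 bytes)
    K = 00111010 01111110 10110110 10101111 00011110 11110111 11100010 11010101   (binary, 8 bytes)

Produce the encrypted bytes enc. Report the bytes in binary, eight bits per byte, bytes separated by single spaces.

The 8-byte key repeats, so the effective keystream is 3a 7e b6 af 1e f7 e2 d5 3a.
byte 0: 6e ^ 3a = 54
byte 1: 6f ^ 7e = 11
byte 2: 72 ^ b6 = c4
byte 3: 74 ^ af = db
byte 4: 68 ^ 1e = 76
byte 5: 20 ^ f7 = d7
byte 6: 74 ^ e2 = 96
byte 7: 68 ^ d5 = bd
byte 8: 65 ^ 3a = 5f

01010100 00010001 11000100 11011011 01110110 11010111 10010110 10111101 01011111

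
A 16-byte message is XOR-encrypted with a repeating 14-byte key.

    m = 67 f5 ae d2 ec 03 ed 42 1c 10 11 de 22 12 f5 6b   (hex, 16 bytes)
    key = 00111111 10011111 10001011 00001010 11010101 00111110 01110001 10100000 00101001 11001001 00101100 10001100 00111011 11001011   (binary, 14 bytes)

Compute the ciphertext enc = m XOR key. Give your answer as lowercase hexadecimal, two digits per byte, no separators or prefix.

586a25d8393d9ce235d93d5219d9caf4

The 14-byte key repeats, so the effective keystream is 3f 9f 8b 0a d5 3e 71 a0 29 c9 2c 8c 3b cb 3f 9f.
byte 0: 67 ⊕ 3f = 58
byte 1: f5 ⊕ 9f = 6a
byte 2: ae ⊕ 8b = 25
byte 3: d2 ⊕ 0a = d8
byte 4: ec ⊕ d5 = 39
byte 5: 03 ⊕ 3e = 3d
byte 6: ed ⊕ 71 = 9c
byte 7: 42 ⊕ a0 = e2
byte 8: 1c ⊕ 29 = 35
byte 9: 10 ⊕ c9 = d9
byte 10: 11 ⊕ 2c = 3d
byte 11: de ⊕ 8c = 52
byte 12: 22 ⊕ 3b = 19
byte 13: 12 ⊕ cb = d9
byte 14: f5 ⊕ 3f = ca
byte 15: 6b ⊕ 9f = f4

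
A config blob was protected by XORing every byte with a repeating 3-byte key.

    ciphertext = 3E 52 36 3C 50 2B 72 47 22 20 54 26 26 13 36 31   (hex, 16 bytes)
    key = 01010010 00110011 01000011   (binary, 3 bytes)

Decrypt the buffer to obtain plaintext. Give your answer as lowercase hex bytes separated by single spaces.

6c 61 75 6e 63 68 20 74 61 72 67 65 74 20 75 63

The 3-byte key repeats, so the effective keystream is 52 33 43 52 33 43 52 33 43 52 33 43 52 33 43 52.
byte 0: 00111110 xor 01010010 = 01101100
byte 1: 01010010 xor 00110011 = 01100001
byte 2: 00110110 xor 01000011 = 01110101
byte 3: 00111100 xor 01010010 = 01101110
byte 4: 01010000 xor 00110011 = 01100011
byte 5: 00101011 xor 01000011 = 01101000
byte 6: 01110010 xor 01010010 = 00100000
byte 7: 01000111 xor 00110011 = 01110100
byte 8: 00100010 xor 01000011 = 01100001
byte 9: 00100000 xor 01010010 = 01110010
byte 10: 01010100 xor 00110011 = 01100111
byte 11: 00100110 xor 01000011 = 01100101
byte 12: 00100110 xor 01010010 = 01110100
byte 13: 00010011 xor 00110011 = 00100000
byte 14: 00110110 xor 01000011 = 01110101
byte 15: 00110001 xor 01010010 = 01100011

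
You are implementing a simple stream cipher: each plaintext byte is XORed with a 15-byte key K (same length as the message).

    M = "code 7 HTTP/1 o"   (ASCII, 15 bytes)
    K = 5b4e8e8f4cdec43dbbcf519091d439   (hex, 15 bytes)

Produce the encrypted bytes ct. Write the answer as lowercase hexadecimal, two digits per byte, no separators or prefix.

3821eaea6ce9e475ef9b01bfa0f456

XOR is its own inverse, so applying the key byte-wise gives the result directly.
 99 ⊕  91 =  56
111 ⊕  78 =  33
100 ⊕ 142 = 234
101 ⊕ 143 = 234
 32 ⊕  76 = 108
 55 ⊕ 222 = 233
 32 ⊕ 196 = 228
 72 ⊕  61 = 117
 84 ⊕ 187 = 239
 84 ⊕ 207 = 155
 80 ⊕  81 =   1
 47 ⊕ 144 = 191
 49 ⊕ 145 = 160
 32 ⊕ 212 = 244
111 ⊕  57 =  86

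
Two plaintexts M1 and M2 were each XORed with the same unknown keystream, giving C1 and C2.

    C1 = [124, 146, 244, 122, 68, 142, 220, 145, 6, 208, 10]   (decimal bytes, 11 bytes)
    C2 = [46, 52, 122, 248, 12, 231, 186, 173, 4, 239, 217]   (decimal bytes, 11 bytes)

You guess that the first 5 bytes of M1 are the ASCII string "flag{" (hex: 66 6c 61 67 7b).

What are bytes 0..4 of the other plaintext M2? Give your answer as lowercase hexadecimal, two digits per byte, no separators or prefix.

34caefe533

First, C1 ⊕ C2 = (M1 ⊕ K) ⊕ (M2 ⊕ K) = M1 ⊕ M2, so the key drops out. Then M2 = (M1 ⊕ M2) ⊕ M1 over the first 5 bytes.
byte 0: (7c ^ 2e) ^ 66 = 52 ^ 66 = 34
byte 1: (92 ^ 34) ^ 6c = a6 ^ 6c = ca
byte 2: (f4 ^ 7a) ^ 61 = 8e ^ 61 = ef
byte 3: (7a ^ f8) ^ 67 = 82 ^ 67 = e5
byte 4: (44 ^ 0c) ^ 7b = 48 ^ 7b = 33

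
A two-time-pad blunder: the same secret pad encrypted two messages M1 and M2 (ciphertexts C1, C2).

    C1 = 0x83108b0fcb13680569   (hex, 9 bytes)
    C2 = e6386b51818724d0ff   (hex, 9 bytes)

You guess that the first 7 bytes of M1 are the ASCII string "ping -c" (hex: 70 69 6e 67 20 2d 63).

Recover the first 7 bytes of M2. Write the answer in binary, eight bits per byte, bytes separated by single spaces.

First, C1 ⊕ C2 = (M1 ⊕ K) ⊕ (M2 ⊕ K) = M1 ⊕ M2, so the key drops out. Then M2 = (M1 ⊕ M2) ⊕ M1 over the first 7 bytes.
byte 0: (83 XOR e6) XOR 70 = 65 XOR 70 = 15
byte 1: (10 XOR 38) XOR 69 = 28 XOR 69 = 41
byte 2: (8b XOR 6b) XOR 6e = e0 XOR 6e = 8e
byte 3: (0f XOR 51) XOR 67 = 5e XOR 67 = 39
byte 4: (cb XOR 81) XOR 20 = 4a XOR 20 = 6a
byte 5: (13 XOR 87) XOR 2d = 94 XOR 2d = b9
byte 6: (68 XOR 24) XOR 63 = 4c XOR 63 = 2f

00010101 01000001 10001110 00111001 01101010 10111001 00101111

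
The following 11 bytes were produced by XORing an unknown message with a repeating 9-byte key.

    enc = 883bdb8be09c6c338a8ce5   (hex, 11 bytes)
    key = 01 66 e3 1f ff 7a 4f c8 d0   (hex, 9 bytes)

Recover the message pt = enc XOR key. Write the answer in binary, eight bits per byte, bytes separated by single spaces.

The 9-byte key repeats, so the effective keystream is 01 66 e3 1f ff 7a 4f c8 d0 01 66.
byte 0: 10001000 ⊕ 00000001 = 10001001
byte 1: 00111011 ⊕ 01100110 = 01011101
byte 2: 11011011 ⊕ 11100011 = 00111000
byte 3: 10001011 ⊕ 00011111 = 10010100
byte 4: 11100000 ⊕ 11111111 = 00011111
byte 5: 10011100 ⊕ 01111010 = 11100110
byte 6: 01101100 ⊕ 01001111 = 00100011
byte 7: 00110011 ⊕ 11001000 = 11111011
byte 8: 10001010 ⊕ 11010000 = 01011010
byte 9: 10001100 ⊕ 00000001 = 10001101
byte 10: 11100101 ⊕ 01100110 = 10000011

10001001 01011101 00111000 10010100 00011111 11100110 00100011 11111011 01011010 10001101 10000011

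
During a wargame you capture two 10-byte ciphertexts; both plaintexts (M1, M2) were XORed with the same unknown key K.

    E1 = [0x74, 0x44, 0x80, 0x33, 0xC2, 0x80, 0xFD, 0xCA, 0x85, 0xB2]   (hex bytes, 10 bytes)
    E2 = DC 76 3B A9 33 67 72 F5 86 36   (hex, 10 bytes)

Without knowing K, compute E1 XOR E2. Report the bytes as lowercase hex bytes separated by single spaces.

E1 ⊕ E2 = (M1 ⊕ K) ⊕ (M2 ⊕ K) = M1 ⊕ M2 — the shared key cancels under XOR.
74 XOR dc = a8
44 XOR 76 = 32
80 XOR 3b = bb
33 XOR a9 = 9a
c2 XOR 33 = f1
80 XOR 67 = e7
fd XOR 72 = 8f
ca XOR f5 = 3f
85 XOR 86 = 03
b2 XOR 36 = 84

a8 32 bb 9a f1 e7 8f 3f 03 84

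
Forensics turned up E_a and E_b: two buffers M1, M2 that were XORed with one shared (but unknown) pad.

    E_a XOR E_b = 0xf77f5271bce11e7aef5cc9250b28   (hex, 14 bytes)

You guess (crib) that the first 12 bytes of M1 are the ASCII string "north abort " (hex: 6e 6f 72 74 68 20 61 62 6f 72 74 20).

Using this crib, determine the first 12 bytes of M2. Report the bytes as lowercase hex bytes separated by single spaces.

Since E_a ⊕ E_b = M1 ⊕ M2, XORing with the guessed M1 bytes yields the corresponding M2 bytes: M2 = (E_a ⊕ E_b) ⊕ M1.
f7 XOR 6e = 99
7f XOR 6f = 10
52 XOR 72 = 20
71 XOR 74 = 05
bc XOR 68 = d4
e1 XOR 20 = c1
1e XOR 61 = 7f
7a XOR 62 = 18
ef XOR 6f = 80
5c XOR 72 = 2e
c9 XOR 74 = bd
25 XOR 20 = 05

99 10 20 05 d4 c1 7f 18 80 2e bd 05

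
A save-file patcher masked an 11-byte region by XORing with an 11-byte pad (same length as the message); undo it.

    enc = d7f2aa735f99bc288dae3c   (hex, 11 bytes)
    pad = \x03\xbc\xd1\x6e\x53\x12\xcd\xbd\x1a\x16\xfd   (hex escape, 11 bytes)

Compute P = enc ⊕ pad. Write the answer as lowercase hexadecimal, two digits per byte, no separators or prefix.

d44e7b1d0c8b719597b8c1

XOR is its own inverse, so applying the key byte-wise gives the result directly.
byte 0: 11010111 XOR 00000011 = 11010100
byte 1: 11110010 XOR 10111100 = 01001110
byte 2: 10101010 XOR 11010001 = 01111011
byte 3: 01110011 XOR 01101110 = 00011101
byte 4: 01011111 XOR 01010011 = 00001100
byte 5: 10011001 XOR 00010010 = 10001011
byte 6: 10111100 XOR 11001101 = 01110001
byte 7: 00101000 XOR 10111101 = 10010101
byte 8: 10001101 XOR 00011010 = 10010111
byte 9: 10101110 XOR 00010110 = 10111000
byte 10: 00111100 XOR 11111101 = 11000001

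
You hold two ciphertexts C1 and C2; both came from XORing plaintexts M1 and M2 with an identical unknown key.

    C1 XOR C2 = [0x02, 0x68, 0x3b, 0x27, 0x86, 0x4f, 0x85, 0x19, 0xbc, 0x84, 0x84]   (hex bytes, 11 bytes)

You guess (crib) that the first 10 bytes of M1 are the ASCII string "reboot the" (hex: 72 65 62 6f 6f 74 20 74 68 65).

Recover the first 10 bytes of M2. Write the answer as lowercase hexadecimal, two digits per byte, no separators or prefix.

Since C1 ⊕ C2 = M1 ⊕ M2, XORing with the guessed M1 bytes yields the corresponding M2 bytes: M2 = (C1 ⊕ C2) ⊕ M1.
byte 0: 00000010 ^ 01110010 = 01110000
byte 1: 01101000 ^ 01100101 = 00001101
byte 2: 00111011 ^ 01100010 = 01011001
byte 3: 00100111 ^ 01101111 = 01001000
byte 4: 10000110 ^ 01101111 = 11101001
byte 5: 01001111 ^ 01110100 = 00111011
byte 6: 10000101 ^ 00100000 = 10100101
byte 7: 00011001 ^ 01110100 = 01101101
byte 8: 10111100 ^ 01101000 = 11010100
byte 9: 10000100 ^ 01100101 = 11100001

700d5948e93ba56dd4e1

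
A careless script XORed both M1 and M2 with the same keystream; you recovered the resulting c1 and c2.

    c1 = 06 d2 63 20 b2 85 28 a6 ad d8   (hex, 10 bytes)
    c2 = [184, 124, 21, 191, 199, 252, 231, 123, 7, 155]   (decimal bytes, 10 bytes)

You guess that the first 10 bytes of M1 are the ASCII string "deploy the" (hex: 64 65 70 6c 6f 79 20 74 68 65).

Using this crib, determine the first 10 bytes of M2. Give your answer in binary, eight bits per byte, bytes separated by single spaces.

11011010 11001011 00000110 11110011 00011010 00000000 11101111 10101001 11000010 00100110

First, c1 ⊕ c2 = (M1 ⊕ K) ⊕ (M2 ⊕ K) = M1 ⊕ M2, so the key drops out. Then M2 = (M1 ⊕ M2) ⊕ M1 over the first 10 bytes.
byte 0: (06 XOR b8) XOR 64 = be XOR 64 = da
byte 1: (d2 XOR 7c) XOR 65 = ae XOR 65 = cb
byte 2: (63 XOR 15) XOR 70 = 76 XOR 70 = 06
byte 3: (20 XOR bf) XOR 6c = 9f XOR 6c = f3
byte 4: (b2 XOR c7) XOR 6f = 75 XOR 6f = 1a
byte 5: (85 XOR fc) XOR 79 = 79 XOR 79 = 00
byte 6: (28 XOR e7) XOR 20 = cf XOR 20 = ef
byte 7: (a6 XOR 7b) XOR 74 = dd XOR 74 = a9
byte 8: (ad XOR 07) XOR 68 = aa XOR 68 = c2
byte 9: (d8 XOR 9b) XOR 65 = 43 XOR 65 = 26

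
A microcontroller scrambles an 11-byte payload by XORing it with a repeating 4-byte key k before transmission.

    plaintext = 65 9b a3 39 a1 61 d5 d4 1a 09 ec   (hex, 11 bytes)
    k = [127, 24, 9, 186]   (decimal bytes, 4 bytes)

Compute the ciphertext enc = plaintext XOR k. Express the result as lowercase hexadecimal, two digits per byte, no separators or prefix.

1a83aa83de79dc6e6511e5

The 4-byte key repeats, so the effective keystream is 7f 18 09 ba 7f 18 09 ba 7f 18 09.
byte 0: 101 xor 127 =  26
byte 1: 155 xor  24 = 131
byte 2: 163 xor   9 = 170
byte 3:  57 xor 186 = 131
byte 4: 161 xor 127 = 222
byte 5:  97 xor  24 = 121
byte 6: 213 xor   9 = 220
byte 7: 212 xor 186 = 110
byte 8:  26 xor 127 = 101
byte 9:   9 xor  24 =  17
byte 10: 236 xor   9 = 229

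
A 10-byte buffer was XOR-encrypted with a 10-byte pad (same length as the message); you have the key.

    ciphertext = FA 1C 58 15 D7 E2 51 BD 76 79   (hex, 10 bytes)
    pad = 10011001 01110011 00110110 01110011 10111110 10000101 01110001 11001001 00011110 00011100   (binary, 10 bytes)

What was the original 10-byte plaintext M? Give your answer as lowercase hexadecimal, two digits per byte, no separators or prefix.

250 xor 153 =  99
 28 xor 115 = 111
 88 xor  54 = 110
 21 xor 115 = 102
215 xor 190 = 105
226 xor 133 = 103
 81 xor 113 =  32
189 xor 201 = 116
118 xor  30 = 104
121 xor  28 = 101

636f6e66696720746865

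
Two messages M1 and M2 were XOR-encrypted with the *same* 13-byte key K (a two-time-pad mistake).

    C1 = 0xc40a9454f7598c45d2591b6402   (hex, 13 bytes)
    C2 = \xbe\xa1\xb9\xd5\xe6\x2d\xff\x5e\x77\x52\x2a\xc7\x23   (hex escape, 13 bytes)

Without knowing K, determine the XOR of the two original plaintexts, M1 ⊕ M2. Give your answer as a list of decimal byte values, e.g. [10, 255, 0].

C1 ⊕ C2 = (M1 ⊕ K) ⊕ (M2 ⊕ K) = M1 ⊕ M2 — the shared key cancels under XOR.
c4 ⊕ be = 7a
0a ⊕ a1 = ab
94 ⊕ b9 = 2d
54 ⊕ d5 = 81
f7 ⊕ e6 = 11
59 ⊕ 2d = 74
8c ⊕ ff = 73
45 ⊕ 5e = 1b
d2 ⊕ 77 = a5
59 ⊕ 52 = 0b
1b ⊕ 2a = 31
64 ⊕ c7 = a3
02 ⊕ 23 = 21

[122, 171, 45, 129, 17, 116, 115, 27, 165, 11, 49, 163, 33]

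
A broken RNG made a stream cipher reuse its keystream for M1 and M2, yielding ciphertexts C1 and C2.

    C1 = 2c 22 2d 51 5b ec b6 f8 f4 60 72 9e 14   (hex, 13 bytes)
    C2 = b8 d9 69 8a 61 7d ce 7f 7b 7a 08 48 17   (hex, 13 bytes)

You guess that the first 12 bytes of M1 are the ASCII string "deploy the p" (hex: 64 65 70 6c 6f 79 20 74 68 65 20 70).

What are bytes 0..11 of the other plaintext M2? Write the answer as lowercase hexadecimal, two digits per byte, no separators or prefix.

First, C1 ⊕ C2 = (M1 ⊕ K) ⊕ (M2 ⊕ K) = M1 ⊕ M2, so the key drops out. Then M2 = (M1 ⊕ M2) ⊕ M1 over the first 12 bytes.
byte 0: (2c XOR b8) XOR 64 = 94 XOR 64 = f0
byte 1: (22 XOR d9) XOR 65 = fb XOR 65 = 9e
byte 2: (2d XOR 69) XOR 70 = 44 XOR 70 = 34
byte 3: (51 XOR 8a) XOR 6c = db XOR 6c = b7
byte 4: (5b XOR 61) XOR 6f = 3a XOR 6f = 55
byte 5: (ec XOR 7d) XOR 79 = 91 XOR 79 = e8
byte 6: (b6 XOR ce) XOR 20 = 78 XOR 20 = 58
byte 7: (f8 XOR 7f) XOR 74 = 87 XOR 74 = f3
byte 8: (f4 XOR 7b) XOR 68 = 8f XOR 68 = e7
byte 9: (60 XOR 7a) XOR 65 = 1a XOR 65 = 7f
byte 10: (72 XOR 08) XOR 20 = 7a XOR 20 = 5a
byte 11: (9e XOR 48) XOR 70 = d6 XOR 70 = a6

f09e34b755e858f3e77f5aa6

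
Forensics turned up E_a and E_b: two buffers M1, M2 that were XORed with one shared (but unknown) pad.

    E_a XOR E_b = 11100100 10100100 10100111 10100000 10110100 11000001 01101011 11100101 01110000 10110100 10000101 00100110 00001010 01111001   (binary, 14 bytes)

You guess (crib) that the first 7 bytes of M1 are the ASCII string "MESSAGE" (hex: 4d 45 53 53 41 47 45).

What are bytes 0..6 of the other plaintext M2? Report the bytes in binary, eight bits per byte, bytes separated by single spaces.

10101001 11100001 11110100 11110011 11110101 10000110 00101110

Since E_a ⊕ E_b = M1 ⊕ M2, XORing with the guessed M1 bytes yields the corresponding M2 bytes: M2 = (E_a ⊕ E_b) ⊕ M1.
228 ^  77 = 169
164 ^  69 = 225
167 ^  83 = 244
160 ^  83 = 243
180 ^  65 = 245
193 ^  71 = 134
107 ^  69 =  46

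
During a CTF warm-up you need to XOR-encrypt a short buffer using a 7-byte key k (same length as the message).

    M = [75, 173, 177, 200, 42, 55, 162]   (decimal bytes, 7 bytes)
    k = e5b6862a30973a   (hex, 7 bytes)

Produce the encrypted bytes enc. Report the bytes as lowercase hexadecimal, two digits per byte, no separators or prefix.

XOR is its own inverse, so applying the key byte-wise gives the result directly.
byte 0: 01001011 XOR 11100101 = 10101110
byte 1: 10101101 XOR 10110110 = 00011011
byte 2: 10110001 XOR 10000110 = 00110111
byte 3: 11001000 XOR 00101010 = 11100010
byte 4: 00101010 XOR 00110000 = 00011010
byte 5: 00110111 XOR 10010111 = 10100000
byte 6: 10100010 XOR 00111010 = 10011000

ae1b37e21aa098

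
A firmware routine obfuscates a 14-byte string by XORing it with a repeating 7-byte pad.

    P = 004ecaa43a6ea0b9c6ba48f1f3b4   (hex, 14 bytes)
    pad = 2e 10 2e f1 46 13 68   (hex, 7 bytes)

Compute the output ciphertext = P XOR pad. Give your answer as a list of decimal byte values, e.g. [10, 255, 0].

[46, 94, 228, 85, 124, 125, 200, 151, 214, 148, 185, 183, 224, 220]

The 7-byte key repeats, so the effective keystream is 2e 10 2e f1 46 13 68 2e 10 2e f1 46 13 68.
byte 0: 00000000 xor 00101110 = 00101110
byte 1: 01001110 xor 00010000 = 01011110
byte 2: 11001010 xor 00101110 = 11100100
byte 3: 10100100 xor 11110001 = 01010101
byte 4: 00111010 xor 01000110 = 01111100
byte 5: 01101110 xor 00010011 = 01111101
byte 6: 10100000 xor 01101000 = 11001000
byte 7: 10111001 xor 00101110 = 10010111
byte 8: 11000110 xor 00010000 = 11010110
byte 9: 10111010 xor 00101110 = 10010100
byte 10: 01001000 xor 11110001 = 10111001
byte 11: 11110001 xor 01000110 = 10110111
byte 12: 11110011 xor 00010011 = 11100000
byte 13: 10110100 xor 01101000 = 11011100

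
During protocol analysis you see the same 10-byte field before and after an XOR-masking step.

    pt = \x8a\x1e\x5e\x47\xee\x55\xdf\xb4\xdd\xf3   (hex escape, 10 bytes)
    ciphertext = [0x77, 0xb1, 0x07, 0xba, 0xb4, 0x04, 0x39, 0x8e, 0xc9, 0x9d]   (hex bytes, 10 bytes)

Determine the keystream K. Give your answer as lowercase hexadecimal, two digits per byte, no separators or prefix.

Since ciphertext = pt ⊕ K, XORing both sides with pt gives K = pt ⊕ ciphertext.
byte 0: 10001010 xor 01110111 = 11111101
byte 1: 00011110 xor 10110001 = 10101111
byte 2: 01011110 xor 00000111 = 01011001
byte 3: 01000111 xor 10111010 = 11111101
byte 4: 11101110 xor 10110100 = 01011010
byte 5: 01010101 xor 00000100 = 01010001
byte 6: 11011111 xor 00111001 = 11100110
byte 7: 10110100 xor 10001110 = 00111010
byte 8: 11011101 xor 11001001 = 00010100
byte 9: 11110011 xor 10011101 = 01101110

fdaf59fd5a51e63a146e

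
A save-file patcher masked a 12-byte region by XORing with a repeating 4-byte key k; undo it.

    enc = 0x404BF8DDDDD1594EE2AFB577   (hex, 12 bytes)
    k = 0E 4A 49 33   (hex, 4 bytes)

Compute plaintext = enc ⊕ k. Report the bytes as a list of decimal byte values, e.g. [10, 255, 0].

The 4-byte key repeats, so the effective keystream is 0e 4a 49 33 0e 4a 49 33 0e 4a 49 33.
byte 0: 40 ^ 0e = 4e
byte 1: 4b ^ 4a = 01
byte 2: f8 ^ 49 = b1
byte 3: dd ^ 33 = ee
byte 4: dd ^ 0e = d3
byte 5: d1 ^ 4a = 9b
byte 6: 59 ^ 49 = 10
byte 7: 4e ^ 33 = 7d
byte 8: e2 ^ 0e = ec
byte 9: af ^ 4a = e5
byte 10: b5 ^ 49 = fc
byte 11: 77 ^ 33 = 44

[78, 1, 177, 238, 211, 155, 16, 125, 236, 229, 252, 68]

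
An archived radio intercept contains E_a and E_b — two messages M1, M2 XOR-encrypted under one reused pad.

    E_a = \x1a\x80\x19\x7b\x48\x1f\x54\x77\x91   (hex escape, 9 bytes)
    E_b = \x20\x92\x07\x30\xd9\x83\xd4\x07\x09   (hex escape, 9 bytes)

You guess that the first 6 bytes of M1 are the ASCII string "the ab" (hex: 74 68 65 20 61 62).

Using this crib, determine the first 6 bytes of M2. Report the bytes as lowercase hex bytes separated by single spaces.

4e 7a 7b 6b f0 fe

First, E_a ⊕ E_b = (M1 ⊕ K) ⊕ (M2 ⊕ K) = M1 ⊕ M2, so the key drops out. Then M2 = (M1 ⊕ M2) ⊕ M1 over the first 6 bytes.
byte 0: (1a ^ 20) ^ 74 = 3a ^ 74 = 4e
byte 1: (80 ^ 92) ^ 68 = 12 ^ 68 = 7a
byte 2: (19 ^ 07) ^ 65 = 1e ^ 65 = 7b
byte 3: (7b ^ 30) ^ 20 = 4b ^ 20 = 6b
byte 4: (48 ^ d9) ^ 61 = 91 ^ 61 = f0
byte 5: (1f ^ 83) ^ 62 = 9c ^ 62 = fe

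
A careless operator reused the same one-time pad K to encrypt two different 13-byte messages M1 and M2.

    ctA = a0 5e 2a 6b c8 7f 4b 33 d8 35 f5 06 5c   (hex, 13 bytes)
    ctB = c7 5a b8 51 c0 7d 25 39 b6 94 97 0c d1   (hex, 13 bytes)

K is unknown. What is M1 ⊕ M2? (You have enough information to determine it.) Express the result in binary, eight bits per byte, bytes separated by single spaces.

01100111 00000100 10010010 00111010 00001000 00000010 01101110 00001010 01101110 10100001 01100010 00001010 10001101

ctA ⊕ ctB = (M1 ⊕ K) ⊕ (M2 ⊕ K) = M1 ⊕ M2 — the shared key cancels under XOR.
byte 0: 10100000 XOR 11000111 = 01100111
byte 1: 01011110 XOR 01011010 = 00000100
byte 2: 00101010 XOR 10111000 = 10010010
byte 3: 01101011 XOR 01010001 = 00111010
byte 4: 11001000 XOR 11000000 = 00001000
byte 5: 01111111 XOR 01111101 = 00000010
byte 6: 01001011 XOR 00100101 = 01101110
byte 7: 00110011 XOR 00111001 = 00001010
byte 8: 11011000 XOR 10110110 = 01101110
byte 9: 00110101 XOR 10010100 = 10100001
byte 10: 11110101 XOR 10010111 = 01100010
byte 11: 00000110 XOR 00001100 = 00001010
byte 12: 01011100 XOR 11010001 = 10001101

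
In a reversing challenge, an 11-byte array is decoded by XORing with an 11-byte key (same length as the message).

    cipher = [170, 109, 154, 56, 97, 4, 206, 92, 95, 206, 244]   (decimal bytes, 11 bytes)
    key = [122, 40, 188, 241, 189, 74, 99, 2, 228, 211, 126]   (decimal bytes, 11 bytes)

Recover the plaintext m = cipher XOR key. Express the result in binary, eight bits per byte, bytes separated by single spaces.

11010000 01000101 00100110 11001001 11011100 01001110 10101101 01011110 10111011 00011101 10001010

XOR is its own inverse, so applying the key byte-wise gives the result directly.
byte 0: 170 ^ 122 = 208
byte 1: 109 ^  40 =  69
byte 2: 154 ^ 188 =  38
byte 3:  56 ^ 241 = 201
byte 4:  97 ^ 189 = 220
byte 5:   4 ^  74 =  78
byte 6: 206 ^  99 = 173
byte 7:  92 ^   2 =  94
byte 8:  95 ^ 228 = 187
byte 9: 206 ^ 211 =  29
byte 10: 244 ^ 126 = 138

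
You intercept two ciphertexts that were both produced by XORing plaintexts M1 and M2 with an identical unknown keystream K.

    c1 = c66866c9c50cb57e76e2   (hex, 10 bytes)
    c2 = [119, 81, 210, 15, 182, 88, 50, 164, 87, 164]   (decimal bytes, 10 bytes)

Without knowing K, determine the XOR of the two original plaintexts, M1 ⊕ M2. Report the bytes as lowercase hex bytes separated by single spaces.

b1 39 b4 c6 73 54 87 da 21 46

c1 ⊕ c2 = (M1 ⊕ K) ⊕ (M2 ⊕ K) = M1 ⊕ M2 — the shared key cancels under XOR.
byte 0: 11000110 xor 01110111 = 10110001
byte 1: 01101000 xor 01010001 = 00111001
byte 2: 01100110 xor 11010010 = 10110100
byte 3: 11001001 xor 00001111 = 11000110
byte 4: 11000101 xor 10110110 = 01110011
byte 5: 00001100 xor 01011000 = 01010100
byte 6: 10110101 xor 00110010 = 10000111
byte 7: 01111110 xor 10100100 = 11011010
byte 8: 01110110 xor 01010111 = 00100001
byte 9: 11100010 xor 10100100 = 01000110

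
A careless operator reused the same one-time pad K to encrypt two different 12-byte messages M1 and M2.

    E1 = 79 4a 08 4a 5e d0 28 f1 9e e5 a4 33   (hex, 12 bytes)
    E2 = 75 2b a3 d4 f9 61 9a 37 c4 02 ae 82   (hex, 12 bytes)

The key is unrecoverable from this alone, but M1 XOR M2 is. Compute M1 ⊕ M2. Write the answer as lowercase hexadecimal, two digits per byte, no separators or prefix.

0c61ab9ea7b1b2c65ae70ab1

E1 ⊕ E2 = (M1 ⊕ K) ⊕ (M2 ⊕ K) = M1 ⊕ M2 — the shared key cancels under XOR.
byte 0: 79 xor 75 = 0c
byte 1: 4a xor 2b = 61
byte 2: 08 xor a3 = ab
byte 3: 4a xor d4 = 9e
byte 4: 5e xor f9 = a7
byte 5: d0 xor 61 = b1
byte 6: 28 xor 9a = b2
byte 7: f1 xor 37 = c6
byte 8: 9e xor c4 = 5a
byte 9: e5 xor 02 = e7
byte 10: a4 xor ae = 0a
byte 11: 33 xor 82 = b1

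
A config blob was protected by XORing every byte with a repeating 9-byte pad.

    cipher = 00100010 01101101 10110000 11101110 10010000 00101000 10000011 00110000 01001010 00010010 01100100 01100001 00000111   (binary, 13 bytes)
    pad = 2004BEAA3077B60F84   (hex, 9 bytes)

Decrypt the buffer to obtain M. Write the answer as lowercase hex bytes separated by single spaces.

02 69 0e 44 a0 5f 35 3f ce 32 60 df ad

The 9-byte key repeats, so the effective keystream is 20 04 be aa 30 77 b6 0f 84 20 04 be aa.
byte 0: 22 XOR 20 = 02
byte 1: 6d XOR 04 = 69
byte 2: b0 XOR be = 0e
byte 3: ee XOR aa = 44
byte 4: 90 XOR 30 = a0
byte 5: 28 XOR 77 = 5f
byte 6: 83 XOR b6 = 35
byte 7: 30 XOR 0f = 3f
byte 8: 4a XOR 84 = ce
byte 9: 12 XOR 20 = 32
byte 10: 64 XOR 04 = 60
byte 11: 61 XOR be = df
byte 12: 07 XOR aa = ad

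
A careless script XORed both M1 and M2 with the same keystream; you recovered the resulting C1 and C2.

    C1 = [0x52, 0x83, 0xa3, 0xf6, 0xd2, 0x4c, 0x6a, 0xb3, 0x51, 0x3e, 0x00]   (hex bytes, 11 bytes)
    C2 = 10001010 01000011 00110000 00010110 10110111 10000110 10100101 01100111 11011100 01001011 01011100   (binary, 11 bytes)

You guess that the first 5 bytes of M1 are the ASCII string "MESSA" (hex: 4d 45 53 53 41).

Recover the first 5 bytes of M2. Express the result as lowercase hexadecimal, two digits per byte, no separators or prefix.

First, C1 ⊕ C2 = (M1 ⊕ K) ⊕ (M2 ⊕ K) = M1 ⊕ M2, so the key drops out. Then M2 = (M1 ⊕ M2) ⊕ M1 over the first 5 bytes.
byte 0: (52 xor 8a) xor 4d = d8 xor 4d = 95
byte 1: (83 xor 43) xor 45 = c0 xor 45 = 85
byte 2: (a3 xor 30) xor 53 = 93 xor 53 = c0
byte 3: (f6 xor 16) xor 53 = e0 xor 53 = b3
byte 4: (d2 xor b7) xor 41 = 65 xor 41 = 24

9585c0b324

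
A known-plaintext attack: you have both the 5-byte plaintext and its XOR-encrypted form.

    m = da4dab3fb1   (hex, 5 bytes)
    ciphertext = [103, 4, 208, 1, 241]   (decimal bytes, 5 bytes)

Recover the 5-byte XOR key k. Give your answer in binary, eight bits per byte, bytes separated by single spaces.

Since ciphertext = m ⊕ k, XORing both sides with m gives k = m ⊕ ciphertext.
da ^ 67 = bd
4d ^ 04 = 49
ab ^ d0 = 7b
3f ^ 01 = 3e
b1 ^ f1 = 40

10111101 01001001 01111011 00111110 01000000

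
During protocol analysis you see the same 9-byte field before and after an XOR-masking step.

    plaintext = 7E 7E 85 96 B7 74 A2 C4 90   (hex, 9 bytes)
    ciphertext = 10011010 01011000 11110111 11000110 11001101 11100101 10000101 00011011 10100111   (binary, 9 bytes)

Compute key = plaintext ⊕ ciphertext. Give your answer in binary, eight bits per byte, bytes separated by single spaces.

11100100 00100110 01110010 01010000 01111010 10010001 00100111 11011111 00110111

Since ciphertext = plaintext ⊕ key, XORing both sides with plaintext gives key = plaintext ⊕ ciphertext.
7e XOR 9a = e4
7e XOR 58 = 26
85 XOR f7 = 72
96 XOR c6 = 50
b7 XOR cd = 7a
74 XOR e5 = 91
a2 XOR 85 = 27
c4 XOR 1b = df
90 XOR a7 = 37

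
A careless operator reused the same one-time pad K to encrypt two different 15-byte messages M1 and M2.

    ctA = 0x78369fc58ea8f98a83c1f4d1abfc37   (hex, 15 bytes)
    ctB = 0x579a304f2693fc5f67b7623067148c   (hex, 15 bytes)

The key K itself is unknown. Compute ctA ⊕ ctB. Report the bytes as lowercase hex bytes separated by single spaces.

ctA ⊕ ctB = (M1 ⊕ K) ⊕ (M2 ⊕ K) = M1 ⊕ M2 — the shared key cancels under XOR.
byte 0: 78 XOR 57 = 2f
byte 1: 36 XOR 9a = ac
byte 2: 9f XOR 30 = af
byte 3: c5 XOR 4f = 8a
byte 4: 8e XOR 26 = a8
byte 5: a8 XOR 93 = 3b
byte 6: f9 XOR fc = 05
byte 7: 8a XOR 5f = d5
byte 8: 83 XOR 67 = e4
byte 9: c1 XOR b7 = 76
byte 10: f4 XOR 62 = 96
byte 11: d1 XOR 30 = e1
byte 12: ab XOR 67 = cc
byte 13: fc XOR 14 = e8
byte 14: 37 XOR 8c = bb

2f ac af 8a a8 3b 05 d5 e4 76 96 e1 cc e8 bb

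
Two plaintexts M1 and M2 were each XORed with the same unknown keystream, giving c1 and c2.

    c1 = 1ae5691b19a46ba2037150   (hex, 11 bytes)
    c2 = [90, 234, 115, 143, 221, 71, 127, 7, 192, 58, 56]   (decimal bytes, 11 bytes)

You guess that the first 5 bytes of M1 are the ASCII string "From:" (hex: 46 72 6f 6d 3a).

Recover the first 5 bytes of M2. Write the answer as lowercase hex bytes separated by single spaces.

First, c1 ⊕ c2 = (M1 ⊕ K) ⊕ (M2 ⊕ K) = M1 ⊕ M2, so the key drops out. Then M2 = (M1 ⊕ M2) ⊕ M1 over the first 5 bytes.
byte 0: (1a ⊕ 5a) ⊕ 46 = 40 ⊕ 46 = 06
byte 1: (e5 ⊕ ea) ⊕ 72 = 0f ⊕ 72 = 7d
byte 2: (69 ⊕ 73) ⊕ 6f = 1a ⊕ 6f = 75
byte 3: (1b ⊕ 8f) ⊕ 6d = 94 ⊕ 6d = f9
byte 4: (19 ⊕ dd) ⊕ 3a = c4 ⊕ 3a = fe

06 7d 75 f9 fe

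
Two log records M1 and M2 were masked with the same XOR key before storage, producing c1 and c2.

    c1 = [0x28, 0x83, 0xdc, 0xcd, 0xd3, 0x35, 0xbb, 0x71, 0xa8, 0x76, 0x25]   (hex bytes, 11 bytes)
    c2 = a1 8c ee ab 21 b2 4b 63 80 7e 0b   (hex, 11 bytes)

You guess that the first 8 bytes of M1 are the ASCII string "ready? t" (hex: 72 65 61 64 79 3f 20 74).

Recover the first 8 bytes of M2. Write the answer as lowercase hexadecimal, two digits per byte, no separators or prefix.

fb6a53028bb8d066

First, c1 ⊕ c2 = (M1 ⊕ K) ⊕ (M2 ⊕ K) = M1 ⊕ M2, so the key drops out. Then M2 = (M1 ⊕ M2) ⊕ M1 over the first 8 bytes.
byte 0: (28 ^ a1) ^ 72 = 89 ^ 72 = fb
byte 1: (83 ^ 8c) ^ 65 = 0f ^ 65 = 6a
byte 2: (dc ^ ee) ^ 61 = 32 ^ 61 = 53
byte 3: (cd ^ ab) ^ 64 = 66 ^ 64 = 02
byte 4: (d3 ^ 21) ^ 79 = f2 ^ 79 = 8b
byte 5: (35 ^ b2) ^ 3f = 87 ^ 3f = b8
byte 6: (bb ^ 4b) ^ 20 = f0 ^ 20 = d0
byte 7: (71 ^ 63) ^ 74 = 12 ^ 74 = 66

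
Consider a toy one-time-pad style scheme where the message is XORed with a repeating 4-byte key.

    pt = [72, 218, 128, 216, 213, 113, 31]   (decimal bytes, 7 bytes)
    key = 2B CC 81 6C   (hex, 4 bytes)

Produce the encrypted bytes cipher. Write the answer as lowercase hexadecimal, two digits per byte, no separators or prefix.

The 4-byte key repeats, so the effective keystream is 2b cc 81 6c 2b cc 81.
byte 0:  72 ⊕  43 =  99
byte 1: 218 ⊕ 204 =  22
byte 2: 128 ⊕ 129 =   1
byte 3: 216 ⊕ 108 = 180
byte 4: 213 ⊕  43 = 254
byte 5: 113 ⊕ 204 = 189
byte 6:  31 ⊕ 129 = 158

631601b4febd9e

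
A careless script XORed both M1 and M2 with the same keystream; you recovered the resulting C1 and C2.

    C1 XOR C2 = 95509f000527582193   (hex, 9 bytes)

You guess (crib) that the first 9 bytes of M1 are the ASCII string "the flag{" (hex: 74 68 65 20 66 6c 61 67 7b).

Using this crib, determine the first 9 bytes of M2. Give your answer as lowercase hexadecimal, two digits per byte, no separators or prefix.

e138fa20634b3946e8

Since C1 ⊕ C2 = M1 ⊕ M2, XORing with the guessed M1 bytes yields the corresponding M2 bytes: M2 = (C1 ⊕ C2) ⊕ M1.
95 ^ 74 = e1
50 ^ 68 = 38
9f ^ 65 = fa
00 ^ 20 = 20
05 ^ 66 = 63
27 ^ 6c = 4b
58 ^ 61 = 39
21 ^ 67 = 46
93 ^ 7b = e8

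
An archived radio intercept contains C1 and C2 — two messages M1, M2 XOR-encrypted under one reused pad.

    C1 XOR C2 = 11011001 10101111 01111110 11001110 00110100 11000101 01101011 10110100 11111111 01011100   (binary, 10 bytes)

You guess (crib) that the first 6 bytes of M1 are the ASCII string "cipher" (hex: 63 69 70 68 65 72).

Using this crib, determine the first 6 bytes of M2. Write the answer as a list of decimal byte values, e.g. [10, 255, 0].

Since C1 ⊕ C2 = M1 ⊕ M2, XORing with the guessed M1 bytes yields the corresponding M2 bytes: M2 = (C1 ⊕ C2) ⊕ M1.
byte 0: 11011001 ^ 01100011 = 10111010
byte 1: 10101111 ^ 01101001 = 11000110
byte 2: 01111110 ^ 01110000 = 00001110
byte 3: 11001110 ^ 01101000 = 10100110
byte 4: 00110100 ^ 01100101 = 01010001
byte 5: 11000101 ^ 01110010 = 10110111

[186, 198, 14, 166, 81, 183]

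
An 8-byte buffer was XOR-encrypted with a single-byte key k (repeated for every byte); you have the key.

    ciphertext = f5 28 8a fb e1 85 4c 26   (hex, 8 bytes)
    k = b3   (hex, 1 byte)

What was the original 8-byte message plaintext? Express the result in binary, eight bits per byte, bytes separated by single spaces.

The 1-byte key repeats, so the effective keystream is b3 b3 b3 b3 b3 b3 b3 b3.
byte 0: f5 ^ b3 = 46
byte 1: 28 ^ b3 = 9b
byte 2: 8a ^ b3 = 39
byte 3: fb ^ b3 = 48
byte 4: e1 ^ b3 = 52
byte 5: 85 ^ b3 = 36
byte 6: 4c ^ b3 = ff
byte 7: 26 ^ b3 = 95

01000110 10011011 00111001 01001000 01010010 00110110 11111111 10010101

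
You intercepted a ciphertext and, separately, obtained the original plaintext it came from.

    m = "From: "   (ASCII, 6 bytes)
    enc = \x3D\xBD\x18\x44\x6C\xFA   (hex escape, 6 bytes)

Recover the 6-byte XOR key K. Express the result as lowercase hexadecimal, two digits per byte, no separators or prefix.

7bcf772956da

Since enc = m ⊕ K, XORing both sides with m gives K = m ⊕ enc.
byte 0: 46 xor 3d = 7b
byte 1: 72 xor bd = cf
byte 2: 6f xor 18 = 77
byte 3: 6d xor 44 = 29
byte 4: 3a xor 6c = 56
byte 5: 20 xor fa = da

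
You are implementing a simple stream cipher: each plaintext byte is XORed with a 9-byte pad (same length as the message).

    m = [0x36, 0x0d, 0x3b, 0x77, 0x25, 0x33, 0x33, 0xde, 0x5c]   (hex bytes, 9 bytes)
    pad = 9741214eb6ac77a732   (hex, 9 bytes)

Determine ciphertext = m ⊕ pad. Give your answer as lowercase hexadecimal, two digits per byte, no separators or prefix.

byte 0:  54 xor 151 = 161
byte 1:  13 xor  65 =  76
byte 2:  59 xor  33 =  26
byte 3: 119 xor  78 =  57
byte 4:  37 xor 182 = 147
byte 5:  51 xor 172 = 159
byte 6:  51 xor 119 =  68
byte 7: 222 xor 167 = 121
byte 8:  92 xor  50 = 110

a14c1a39939f44796e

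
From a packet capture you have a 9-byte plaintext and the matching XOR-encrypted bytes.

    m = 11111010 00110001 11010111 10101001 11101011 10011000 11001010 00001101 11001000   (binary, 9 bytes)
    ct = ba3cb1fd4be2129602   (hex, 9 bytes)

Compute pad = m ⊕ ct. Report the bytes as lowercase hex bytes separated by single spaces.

40 0d 66 54 a0 7a d8 9b ca

Since ct = m ⊕ pad, XORing both sides with m gives pad = m ⊕ ct.
byte 0: 250 XOR 186 =  64
byte 1:  49 XOR  60 =  13
byte 2: 215 XOR 177 = 102
byte 3: 169 XOR 253 =  84
byte 4: 235 XOR  75 = 160
byte 5: 152 XOR 226 = 122
byte 6: 202 XOR  18 = 216
byte 7:  13 XOR 150 = 155
byte 8: 200 XOR   2 = 202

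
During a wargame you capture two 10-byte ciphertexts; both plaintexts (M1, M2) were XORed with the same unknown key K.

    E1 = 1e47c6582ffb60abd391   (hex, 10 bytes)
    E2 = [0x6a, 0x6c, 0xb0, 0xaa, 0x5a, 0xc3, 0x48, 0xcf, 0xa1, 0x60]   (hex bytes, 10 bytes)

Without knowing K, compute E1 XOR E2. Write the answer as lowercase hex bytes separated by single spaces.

E1 ⊕ E2 = (M1 ⊕ K) ⊕ (M2 ⊕ K) = M1 ⊕ M2 — the shared key cancels under XOR.
byte 0: 1e XOR 6a = 74
byte 1: 47 XOR 6c = 2b
byte 2: c6 XOR b0 = 76
byte 3: 58 XOR aa = f2
byte 4: 2f XOR 5a = 75
byte 5: fb XOR c3 = 38
byte 6: 60 XOR 48 = 28
byte 7: ab XOR cf = 64
byte 8: d3 XOR a1 = 72
byte 9: 91 XOR 60 = f1

74 2b 76 f2 75 38 28 64 72 f1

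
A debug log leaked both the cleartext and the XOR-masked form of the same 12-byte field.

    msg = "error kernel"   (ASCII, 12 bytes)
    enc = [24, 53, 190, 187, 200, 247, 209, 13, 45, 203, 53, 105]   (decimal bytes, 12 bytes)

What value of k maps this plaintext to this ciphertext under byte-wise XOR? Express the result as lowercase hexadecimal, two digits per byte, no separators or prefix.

Since enc = msg ⊕ k, XORing both sides with msg gives k = msg ⊕ enc.
101 ⊕  24 = 125
114 ⊕  53 =  71
114 ⊕ 190 = 204
111 ⊕ 187 = 212
114 ⊕ 200 = 186
 32 ⊕ 247 = 215
107 ⊕ 209 = 186
101 ⊕  13 = 104
114 ⊕  45 =  95
110 ⊕ 203 = 165
101 ⊕  53 =  80
108 ⊕ 105 =   5

7d47ccd4bad7ba685fa55005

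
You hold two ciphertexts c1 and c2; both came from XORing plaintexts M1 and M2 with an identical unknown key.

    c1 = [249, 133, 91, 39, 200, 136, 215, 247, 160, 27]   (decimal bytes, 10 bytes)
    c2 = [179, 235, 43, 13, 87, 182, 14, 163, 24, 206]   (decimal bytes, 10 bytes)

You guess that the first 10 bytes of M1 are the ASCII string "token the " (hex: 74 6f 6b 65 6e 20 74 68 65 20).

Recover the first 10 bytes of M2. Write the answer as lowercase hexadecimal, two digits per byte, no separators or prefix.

First, c1 ⊕ c2 = (M1 ⊕ K) ⊕ (M2 ⊕ K) = M1 ⊕ M2, so the key drops out. Then M2 = (M1 ⊕ M2) ⊕ M1 over the first 10 bytes.
byte 0: (f9 ⊕ b3) ⊕ 74 = 4a ⊕ 74 = 3e
byte 1: (85 ⊕ eb) ⊕ 6f = 6e ⊕ 6f = 01
byte 2: (5b ⊕ 2b) ⊕ 6b = 70 ⊕ 6b = 1b
byte 3: (27 ⊕ 0d) ⊕ 65 = 2a ⊕ 65 = 4f
byte 4: (c8 ⊕ 57) ⊕ 6e = 9f ⊕ 6e = f1
byte 5: (88 ⊕ b6) ⊕ 20 = 3e ⊕ 20 = 1e
byte 6: (d7 ⊕ 0e) ⊕ 74 = d9 ⊕ 74 = ad
byte 7: (f7 ⊕ a3) ⊕ 68 = 54 ⊕ 68 = 3c
byte 8: (a0 ⊕ 18) ⊕ 65 = b8 ⊕ 65 = dd
byte 9: (1b ⊕ ce) ⊕ 20 = d5 ⊕ 20 = f5

3e011b4ff11ead3cddf5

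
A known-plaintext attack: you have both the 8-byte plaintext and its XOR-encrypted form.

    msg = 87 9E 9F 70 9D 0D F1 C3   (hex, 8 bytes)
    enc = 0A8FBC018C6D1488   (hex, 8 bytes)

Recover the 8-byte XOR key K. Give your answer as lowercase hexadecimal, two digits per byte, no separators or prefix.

8d1123711160e54b

Since enc = msg ⊕ K, XORing both sides with msg gives K = msg ⊕ enc.
87 XOR 0a = 8d
9e XOR 8f = 11
9f XOR bc = 23
70 XOR 01 = 71
9d XOR 8c = 11
0d XOR 6d = 60
f1 XOR 14 = e5
c3 XOR 88 = 4b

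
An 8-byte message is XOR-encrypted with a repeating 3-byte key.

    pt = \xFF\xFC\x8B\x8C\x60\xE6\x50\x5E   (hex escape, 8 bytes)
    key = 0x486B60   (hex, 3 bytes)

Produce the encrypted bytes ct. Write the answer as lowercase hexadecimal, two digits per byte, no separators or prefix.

The 3-byte key repeats, so the effective keystream is 48 6b 60 48 6b 60 48 6b.
byte 0: ff XOR 48 = b7
byte 1: fc XOR 6b = 97
byte 2: 8b XOR 60 = eb
byte 3: 8c XOR 48 = c4
byte 4: 60 XOR 6b = 0b
byte 5: e6 XOR 60 = 86
byte 6: 50 XOR 48 = 18
byte 7: 5e XOR 6b = 35

b797ebc40b861835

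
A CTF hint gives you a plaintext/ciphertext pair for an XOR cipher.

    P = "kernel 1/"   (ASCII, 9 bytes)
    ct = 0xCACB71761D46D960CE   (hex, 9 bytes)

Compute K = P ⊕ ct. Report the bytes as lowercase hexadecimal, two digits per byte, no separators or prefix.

Since ct = P ⊕ K, XORing both sides with P gives K = P ⊕ ct.
byte 0: 01101011 XOR 11001010 = 10100001
byte 1: 01100101 XOR 11001011 = 10101110
byte 2: 01110010 XOR 01110001 = 00000011
byte 3: 01101110 XOR 01110110 = 00011000
byte 4: 01100101 XOR 00011101 = 01111000
byte 5: 01101100 XOR 01000110 = 00101010
byte 6: 00100000 XOR 11011001 = 11111001
byte 7: 00110001 XOR 01100000 = 01010001
byte 8: 00101111 XOR 11001110 = 11100001

a1ae0318782af951e1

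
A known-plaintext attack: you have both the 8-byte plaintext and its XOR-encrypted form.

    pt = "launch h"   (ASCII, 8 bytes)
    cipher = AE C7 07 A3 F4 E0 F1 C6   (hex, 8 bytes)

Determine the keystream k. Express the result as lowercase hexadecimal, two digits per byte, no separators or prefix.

Since cipher = pt ⊕ k, XORing both sides with pt gives k = pt ⊕ cipher.
6c XOR ae = c2
61 XOR c7 = a6
75 XOR 07 = 72
6e XOR a3 = cd
63 XOR f4 = 97
68 XOR e0 = 88
20 XOR f1 = d1
68 XOR c6 = ae

c2a672cd9788d1ae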